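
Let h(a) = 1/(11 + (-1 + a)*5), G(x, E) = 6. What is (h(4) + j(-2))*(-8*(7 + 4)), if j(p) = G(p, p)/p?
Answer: 3388/13 ≈ 260.62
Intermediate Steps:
j(p) = 6/p
h(a) = 1/(6 + 5*a) (h(a) = 1/(11 + (-5 + 5*a)) = 1/(6 + 5*a))
(h(4) + j(-2))*(-8*(7 + 4)) = (1/(6 + 5*4) + 6/(-2))*(-8*(7 + 4)) = (1/(6 + 20) + 6*(-½))*(-8*11) = (1/26 - 3)*(-88) = -77/26*(-88) = 3388/13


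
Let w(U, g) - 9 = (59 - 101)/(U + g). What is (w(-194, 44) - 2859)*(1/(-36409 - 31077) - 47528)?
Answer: 228510113568987/1687150 ≈ 1.3544e+8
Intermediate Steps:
w(U, g) = 9 - 42/(U + g) (w(U, g) = 9 + (59 - 101)/(U + g) = 9 - 42/(U + g))
(w(-194, 44) - 2859)*(1/(-36409 - 31077) - 47528) = (3*(-14 + 3*(-194) + 3*44)/(-194 + 44) - 2859)*(1/(-36409 - 31077) - 47528) = (3*(-14 - 582 + 132)/(-150) - 2859)*(1/(-67486) - 47528) = (3*(-1/150)*(-464) - 2859)*(-1/67486 - 47528) = (232/25 - 2859)*(-3207474609/67486) = -71243/25*(-3207474609/67486) = 228510113568987/1687150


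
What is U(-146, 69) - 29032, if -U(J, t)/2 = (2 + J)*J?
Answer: -71080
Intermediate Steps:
U(J, t) = -2*J*(2 + J) (U(J, t) = -2*(2 + J)*J = -2*J*(2 + J))
U(-146, 69) - 29032 = -2*(-146)*(2 - 146) - 29032 = -2*(-146)*(-144) - 29032 = -42048 - 29032 = -71080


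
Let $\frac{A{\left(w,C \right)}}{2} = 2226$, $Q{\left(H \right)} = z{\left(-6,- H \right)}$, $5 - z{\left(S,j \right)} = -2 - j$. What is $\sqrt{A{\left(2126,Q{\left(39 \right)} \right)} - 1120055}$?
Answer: $i \sqrt{1115603} \approx 1056.2 i$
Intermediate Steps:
$z{\left(S,j \right)} = 7 + j$ ($z{\left(S,j \right)} = 5 - \left(-2 - j\right) = 5 + \left(2 + j\right) = 7 + j$)
$Q{\left(H \right)} = 7 - H$
$A{\left(w,C \right)} = 4452$ ($A{\left(w,C \right)} = 2 \cdot 2226 = 4452$)
$\sqrt{A{\left(2126,Q{\left(39 \right)} \right)} - 1120055} = \sqrt{4452 - 1120055} = \sqrt{-1115603} = i \sqrt{1115603}$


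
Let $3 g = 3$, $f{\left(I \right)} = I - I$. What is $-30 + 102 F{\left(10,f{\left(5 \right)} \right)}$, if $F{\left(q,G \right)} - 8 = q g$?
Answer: $1806$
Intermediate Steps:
$f{\left(I \right)} = 0$
$g = 1$ ($g = \frac{1}{3} \cdot 3 = 1$)
$F{\left(q,G \right)} = 8 + q$ ($F{\left(q,G \right)} = 8 + q 1 = 8 + q$)
$-30 + 102 F{\left(10,f{\left(5 \right)} \right)} = -30 + 102 \left(8 + 10\right) = -30 + 102 \cdot 18 = -30 + 1836 = 1806$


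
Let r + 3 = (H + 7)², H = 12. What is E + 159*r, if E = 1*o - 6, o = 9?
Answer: 56925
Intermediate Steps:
r = 358 (r = -3 + (12 + 7)² = -3 + 19² = -3 + 361 = 358)
E = 3 (E = 1*9 - 6 = 9 - 6 = 3)
E + 159*r = 3 + 159*358 = 3 + 56922 = 56925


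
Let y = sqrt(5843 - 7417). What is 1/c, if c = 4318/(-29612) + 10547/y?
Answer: -25157363198/12192801882173109 + 1156044203446*I*sqrt(1574)/12192801882173109 ≈ -2.0633e-6 + 0.0037616*I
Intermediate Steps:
y = I*sqrt(1574) (y = sqrt(-1574) = I*sqrt(1574) ≈ 39.674*I)
c = -2159/14806 - 10547*I*sqrt(1574)/1574 (c = 4318/(-29612) + 10547/((I*sqrt(1574))) = 4318*(-1/29612) + 10547*(-I*sqrt(1574)/1574) = -2159/14806 - 10547*I*sqrt(1574)/1574 ≈ -0.14582 - 265.84*I)
1/c = 1/(-2159/14806 - 10547*I*sqrt(1574)/1574)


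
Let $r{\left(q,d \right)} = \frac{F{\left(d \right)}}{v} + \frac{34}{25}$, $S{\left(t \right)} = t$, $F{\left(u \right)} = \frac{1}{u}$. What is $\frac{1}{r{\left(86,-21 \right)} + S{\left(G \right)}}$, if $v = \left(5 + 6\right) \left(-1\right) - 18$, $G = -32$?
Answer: $- \frac{15225}{466469} \approx -0.032639$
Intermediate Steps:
$v = -29$ ($v = 11 \left(-1\right) - 18 = -11 - 18 = -29$)
$r{\left(q,d \right)} = \frac{34}{25} - \frac{1}{29 d}$ ($r{\left(q,d \right)} = \frac{1}{d \left(-29\right)} + \frac{34}{25} = \frac{1}{d} \left(- \frac{1}{29}\right) + 34 \cdot \frac{1}{25} = - \frac{1}{29 d} + \frac{34}{25} = \frac{34}{25} - \frac{1}{29 d}$)
$\frac{1}{r{\left(86,-21 \right)} + S{\left(G \right)}} = \frac{1}{\frac{-25 + 986 \left(-21\right)}{725 \left(-21\right)} - 32} = \frac{1}{\frac{1}{725} \left(- \frac{1}{21}\right) \left(-25 - 20706\right) - 32} = \frac{1}{\frac{1}{725} \left(- \frac{1}{21}\right) \left(-20731\right) - 32} = \frac{1}{\frac{20731}{15225} - 32} = \frac{1}{- \frac{466469}{15225}} = - \frac{15225}{466469}$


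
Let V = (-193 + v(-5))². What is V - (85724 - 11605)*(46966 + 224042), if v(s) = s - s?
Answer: -20086804703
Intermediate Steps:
v(s) = 0
V = 37249 (V = (-193 + 0)² = (-193)² = 37249)
V - (85724 - 11605)*(46966 + 224042) = 37249 - (85724 - 11605)*(46966 + 224042) = 37249 - 74119*271008 = 37249 - 1*20086841952 = 37249 - 20086841952 = -20086804703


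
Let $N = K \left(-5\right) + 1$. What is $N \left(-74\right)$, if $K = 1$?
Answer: $296$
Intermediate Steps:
$N = -4$ ($N = 1 \left(-5\right) + 1 = -5 + 1 = -4$)
$N \left(-74\right) = \left(-4\right) \left(-74\right) = 296$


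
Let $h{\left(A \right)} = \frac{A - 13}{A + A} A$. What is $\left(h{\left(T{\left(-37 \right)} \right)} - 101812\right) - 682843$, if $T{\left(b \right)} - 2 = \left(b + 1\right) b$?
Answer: $- \frac{1567989}{2} \approx -7.8399 \cdot 10^{5}$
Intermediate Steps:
$T{\left(b \right)} = 2 + b \left(1 + b\right)$ ($T{\left(b \right)} = 2 + \left(b + 1\right) b = 2 + \left(1 + b\right) b = 2 + b \left(1 + b\right)$)
$h{\left(A \right)} = - \frac{13}{2} + \frac{A}{2}$ ($h{\left(A \right)} = \frac{-13 + A}{2 A} A = - \frac{13}{2} + \frac{A}{2}$)
$\left(h{\left(T{\left(-37 \right)} \right)} - 101812\right) - 682843 = \left(\left(- \frac{13}{2} + \frac{2 - 37 + \left(-37\right)^{2}}{2}\right) - 101812\right) - 682843 = \left(\left(- \frac{13}{2} + \frac{2 - 37 + 1369}{2}\right) - 101812\right) - 682843 = \left(\left(- \frac{13}{2} + \frac{1}{2} \cdot 1334\right) - 101812\right) - 682843 = \left(\left(- \frac{13}{2} + 667\right) - 101812\right) - 682843 = \left(\frac{1321}{2} - 101812\right) - 682843 = - \frac{202303}{2} - 682843 = - \frac{1567989}{2}$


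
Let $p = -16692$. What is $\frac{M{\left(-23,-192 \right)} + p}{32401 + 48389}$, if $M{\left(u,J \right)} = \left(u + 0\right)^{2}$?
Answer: $- \frac{16163}{80790} \approx -0.20006$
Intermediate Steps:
$M{\left(u,J \right)} = u^{2}$
$\frac{M{\left(-23,-192 \right)} + p}{32401 + 48389} = \frac{\left(-23\right)^{2} - 16692}{32401 + 48389} = \frac{529 - 16692}{80790} = \left(-16163\right) \frac{1}{80790} = - \frac{16163}{80790}$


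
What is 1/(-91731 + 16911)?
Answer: -1/74820 ≈ -1.3365e-5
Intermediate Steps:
1/(-91731 + 16911) = 1/(-74820) = -1/74820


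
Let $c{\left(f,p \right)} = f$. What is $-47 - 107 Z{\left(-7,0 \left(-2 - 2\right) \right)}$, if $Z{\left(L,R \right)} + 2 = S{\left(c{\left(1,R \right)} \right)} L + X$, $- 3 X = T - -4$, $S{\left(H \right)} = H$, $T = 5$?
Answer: $1237$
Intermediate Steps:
$X = -3$ ($X = - \frac{5 - -4}{3} = - \frac{5 + 4}{3} = \left(- \frac{1}{3}\right) 9 = -3$)
$Z{\left(L,R \right)} = -5 + L$ ($Z{\left(L,R \right)} = -2 + \left(1 L - 3\right) = -2 + \left(L - 3\right) = -2 + \left(-3 + L\right) = -5 + L$)
$-47 - 107 Z{\left(-7,0 \left(-2 - 2\right) \right)} = -47 - 107 \left(-5 - 7\right) = -47 - -1284 = -47 + 1284 = 1237$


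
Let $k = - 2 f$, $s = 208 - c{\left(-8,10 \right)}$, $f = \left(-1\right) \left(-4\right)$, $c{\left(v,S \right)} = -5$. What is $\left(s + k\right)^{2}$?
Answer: $42025$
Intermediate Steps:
$f = 4$
$s = 213$ ($s = 208 - -5 = 208 + 5 = 213$)
$k = -8$ ($k = \left(-2\right) 4 = -8$)
$\left(s + k\right)^{2} = \left(213 - 8\right)^{2} = 205^{2} = 42025$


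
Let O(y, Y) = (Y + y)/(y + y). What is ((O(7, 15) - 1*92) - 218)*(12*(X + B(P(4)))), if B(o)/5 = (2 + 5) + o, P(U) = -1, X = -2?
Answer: -103632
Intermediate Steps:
B(o) = 35 + 5*o (B(o) = 5*((2 + 5) + o) = 5*(7 + o) = 35 + 5*o)
O(y, Y) = (Y + y)/(2*y) (O(y, Y) = (Y + y)/((2*y)) = (Y + y)*(1/(2*y)) = (Y + y)/(2*y))
((O(7, 15) - 1*92) - 218)*(12*(X + B(P(4)))) = (((½)*(15 + 7)/7 - 1*92) - 218)*(12*(-2 + (35 + 5*(-1)))) = (((½)*(⅐)*22 - 92) - 218)*(12*(-2 + (35 - 5))) = ((11/7 - 92) - 218)*(12*(-2 + 30)) = (-633/7 - 218)*(12*28) = -2159/7*336 = -103632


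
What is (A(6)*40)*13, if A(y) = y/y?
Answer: 520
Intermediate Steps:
A(y) = 1
(A(6)*40)*13 = (1*40)*13 = 40*13 = 520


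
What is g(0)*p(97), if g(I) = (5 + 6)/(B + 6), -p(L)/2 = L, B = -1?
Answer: -2134/5 ≈ -426.80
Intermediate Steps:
p(L) = -2*L
g(I) = 11/5 (g(I) = (5 + 6)/(-1 + 6) = 11/5)
g(0)*p(97) = 11*(-2*97)/5 = (11/5)*(-194) = -2134/5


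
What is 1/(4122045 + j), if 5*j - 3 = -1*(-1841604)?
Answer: 5/22451832 ≈ 2.2270e-7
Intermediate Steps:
j = 1841607/5 (j = ⅗ + (-1*(-1841604))/5 = ⅗ + (⅕)*1841604 = ⅗ + 1841604/5 = 1841607/5 ≈ 3.6832e+5)
1/(4122045 + j) = 1/(4122045 + 1841607/5) = 1/(22451832/5) = 5/22451832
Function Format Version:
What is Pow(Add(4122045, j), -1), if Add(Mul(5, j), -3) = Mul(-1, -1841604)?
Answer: Rational(5, 22451832) ≈ 2.2270e-7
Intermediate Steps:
j = Rational(1841607, 5) (j = Add(Rational(3, 5), Mul(Rational(1, 5), Mul(-1, -1841604))) = Add(Rational(3, 5), Mul(Rational(1, 5), 1841604)) = Add(Rational(3, 5), Rational(1841604, 5)) = Rational(1841607, 5) ≈ 3.6832e+5)
Pow(Add(4122045, j), -1) = Pow(Add(4122045, Rational(1841607, 5)), -1) = Pow(Rational(22451832, 5), -1) = Rational(5, 22451832)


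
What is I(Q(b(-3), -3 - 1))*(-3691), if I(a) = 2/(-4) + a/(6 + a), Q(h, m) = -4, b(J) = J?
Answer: 18455/2 ≈ 9227.5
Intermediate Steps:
I(a) = -½ + a/(6 + a) (I(a) = 2*(-¼) + a/(6 + a) = -½ + a/(6 + a))
I(Q(b(-3), -3 - 1))*(-3691) = ((-6 - 4)/(2*(6 - 4)))*(-3691) = ((½)*(-10)/2)*(-3691) = ((½)*(½)*(-10))*(-3691) = -5/2*(-3691) = 18455/2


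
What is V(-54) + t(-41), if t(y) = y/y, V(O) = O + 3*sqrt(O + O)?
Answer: -53 + 18*I*sqrt(3) ≈ -53.0 + 31.177*I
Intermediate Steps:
V(O) = O + 3*sqrt(2)*sqrt(O) (V(O) = O + 3*sqrt(2*O) = O + 3*(sqrt(2)*sqrt(O)) = O + 3*sqrt(2)*sqrt(O))
t(y) = 1
V(-54) + t(-41) = (-54 + 3*sqrt(2)*sqrt(-54)) + 1 = (-54 + 3*sqrt(2)*(3*I*sqrt(6))) + 1 = (-54 + 18*I*sqrt(3)) + 1 = -53 + 18*I*sqrt(3)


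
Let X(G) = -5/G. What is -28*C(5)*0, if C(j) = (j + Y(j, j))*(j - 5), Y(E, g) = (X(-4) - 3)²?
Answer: 0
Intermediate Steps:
Y(E, g) = 49/16 (Y(E, g) = (-5/(-4) - 3)² = (-5*(-¼) - 3)² = (5/4 - 3)² = (-7/4)² = 49/16)
C(j) = (-5 + j)*(49/16 + j) (C(j) = (j + 49/16)*(j - 5) = (49/16 + j)*(-5 + j) = (-5 + j)*(49/16 + j))
-28*C(5)*0 = -28*(-245/16 + 5² - 31/16*5)*0 = -28*(-245/16 + 25 - 155/16)*0 = -28*0*0 = 0*0 = 0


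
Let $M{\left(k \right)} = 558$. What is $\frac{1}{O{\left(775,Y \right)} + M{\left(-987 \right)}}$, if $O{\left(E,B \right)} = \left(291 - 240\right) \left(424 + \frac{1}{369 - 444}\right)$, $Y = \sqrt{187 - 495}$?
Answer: $\frac{25}{554533} \approx 4.5083 \cdot 10^{-5}$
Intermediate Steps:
$Y = 2 i \sqrt{77}$ ($Y = \sqrt{-308} = 2 i \sqrt{77} \approx 17.55 i$)
$O{\left(E,B \right)} = \frac{540583}{25}$ ($O{\left(E,B \right)} = 51 \left(424 + \frac{1}{-75}\right) = 51 \left(424 - \frac{1}{75}\right) = 51 \cdot \frac{31799}{75} = \frac{540583}{25}$)
$\frac{1}{O{\left(775,Y \right)} + M{\left(-987 \right)}} = \frac{1}{\frac{540583}{25} + 558} = \frac{1}{\frac{554533}{25}} = \frac{25}{554533}$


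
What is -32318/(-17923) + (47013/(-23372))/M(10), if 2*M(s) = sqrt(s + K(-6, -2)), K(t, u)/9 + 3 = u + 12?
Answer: 32318/17923 - 47013*sqrt(73)/853078 ≈ 1.3323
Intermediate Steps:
K(t, u) = 81 + 9*u (K(t, u) = -27 + 9*(u + 12) = -27 + 9*(12 + u) = -27 + (108 + 9*u) = 81 + 9*u)
M(s) = sqrt(63 + s)/2 (M(s) = sqrt(s + (81 + 9*(-2)))/2 = sqrt(s + (81 - 18))/2 = sqrt(s + 63)/2 = sqrt(63 + s)/2)
-32318/(-17923) + (47013/(-23372))/M(10) = -32318/(-17923) + (47013/(-23372))/((sqrt(63 + 10)/2)) = -32318*(-1/17923) + (47013*(-1/23372))/((sqrt(73)/2)) = 32318/17923 - 47013*sqrt(73)/853078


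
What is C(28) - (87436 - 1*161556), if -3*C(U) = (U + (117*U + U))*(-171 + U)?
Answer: 698836/3 ≈ 2.3295e+5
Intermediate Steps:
C(U) = -119*U*(-171 + U)/3 (C(U) = -(U + (117*U + U))*(-171 + U)/3 = -(U + 118*U)*(-171 + U)/3 = -119*U*(-171 + U)/3)
C(28) - (87436 - 1*161556) = (119/3)*28*(171 - 1*28) - (87436 - 1*161556) = (119/3)*28*(171 - 28) - (87436 - 161556) = (119/3)*28*143 - 1*(-74120) = 476476/3 + 74120 = 698836/3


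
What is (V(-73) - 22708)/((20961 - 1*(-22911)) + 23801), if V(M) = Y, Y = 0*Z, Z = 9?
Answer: -22708/67673 ≈ -0.33555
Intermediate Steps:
Y = 0 (Y = 0*9 = 0)
V(M) = 0
(V(-73) - 22708)/((20961 - 1*(-22911)) + 23801) = (0 - 22708)/((20961 - 1*(-22911)) + 23801) = -22708/((20961 + 22911) + 23801) = -22708/(43872 + 23801) = -22708/67673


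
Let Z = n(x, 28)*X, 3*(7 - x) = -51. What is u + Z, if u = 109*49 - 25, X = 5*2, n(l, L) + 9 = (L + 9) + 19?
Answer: 5786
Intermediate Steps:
x = 24 (x = 7 - ⅓*(-51) = 7 + 17 = 24)
n(l, L) = 19 + L (n(l, L) = -9 + ((L + 9) + 19) = -9 + ((9 + L) + 19) = -9 + (28 + L) = 19 + L)
X = 10
u = 5316 (u = 5341 - 25 = 5316)
Z = 470 (Z = (19 + 28)*10 = 47*10 = 470)
u + Z = 5316 + 470 = 5786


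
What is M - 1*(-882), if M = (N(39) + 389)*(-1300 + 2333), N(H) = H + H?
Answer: 483293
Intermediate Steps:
N(H) = 2*H
M = 482411 (M = (2*39 + 389)*(-1300 + 2333) = (78 + 389)*1033 = 467*1033 = 482411)
M - 1*(-882) = 482411 - 1*(-882) = 482411 + 882 = 483293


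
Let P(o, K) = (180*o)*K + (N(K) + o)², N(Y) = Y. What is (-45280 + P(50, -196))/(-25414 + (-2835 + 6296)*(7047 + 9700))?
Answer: -1787964/57935953 ≈ -0.030861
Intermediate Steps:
P(o, K) = (K + o)² + 180*K*o (P(o, K) = (180*o)*K + (K + o)² = 180*K*o + (K + o)² = (K + o)² + 180*K*o)
(-45280 + P(50, -196))/(-25414 + (-2835 + 6296)*(7047 + 9700)) = (-45280 + ((-196 + 50)² + 180*(-196)*50))/(-25414 + (-2835 + 6296)*(7047 + 9700)) = (-45280 + ((-146)² - 1764000))/(-25414 + 3461*16747) = (-45280 + (21316 - 1764000))/(-25414 + 57961367) = (-45280 - 1742684)/57935953 = -1787964*1/57935953 = -1787964/57935953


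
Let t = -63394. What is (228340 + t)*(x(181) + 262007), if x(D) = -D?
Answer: 43187151396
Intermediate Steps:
(228340 + t)*(x(181) + 262007) = (228340 - 63394)*(-1*181 + 262007) = 164946*(-181 + 262007) = 164946*261826 = 43187151396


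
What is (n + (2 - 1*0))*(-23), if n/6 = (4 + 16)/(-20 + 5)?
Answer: 138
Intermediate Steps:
n = -8 (n = 6*((4 + 16)/(-20 + 5)) = 6*(20/(-15)) = 6*(20*(-1/15)) = 6*(-4/3) = -8)
(n + (2 - 1*0))*(-23) = (-8 + (2 - 1*0))*(-23) = (-8 + (2 + 0))*(-23) = (-8 + 2)*(-23) = -6*(-23) = 138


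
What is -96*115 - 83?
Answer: -11123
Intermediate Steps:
-96*115 - 83 = -11040 - 83 = -11123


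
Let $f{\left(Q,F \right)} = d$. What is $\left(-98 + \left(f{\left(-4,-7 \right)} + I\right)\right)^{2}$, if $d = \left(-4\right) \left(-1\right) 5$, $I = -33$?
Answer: $12321$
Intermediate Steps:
$d = 20$ ($d = 4 \cdot 5 = 20$)
$f{\left(Q,F \right)} = 20$
$\left(-98 + \left(f{\left(-4,-7 \right)} + I\right)\right)^{2} = \left(-98 + \left(20 - 33\right)\right)^{2} = \left(-98 - 13\right)^{2} = \left(-111\right)^{2} = 12321$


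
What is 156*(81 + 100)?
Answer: 28236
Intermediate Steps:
156*(81 + 100) = 156*181 = 28236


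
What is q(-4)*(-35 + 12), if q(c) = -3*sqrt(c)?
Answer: 138*I ≈ 138.0*I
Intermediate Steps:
q(-4)*(-35 + 12) = (-6*I)*(-35 + 12) = -6*I*(-23) = 138*I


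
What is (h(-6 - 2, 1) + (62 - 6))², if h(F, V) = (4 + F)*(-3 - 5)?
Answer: 7744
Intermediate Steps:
h(F, V) = -32 - 8*F (h(F, V) = (4 + F)*(-8) = -32 - 8*F)
(h(-6 - 2, 1) + (62 - 6))² = ((-32 - 8*(-6 - 2)) + (62 - 6))² = ((-32 - 8*(-8)) + 56)² = ((-32 + 64) + 56)² = (32 + 56)² = 88² = 7744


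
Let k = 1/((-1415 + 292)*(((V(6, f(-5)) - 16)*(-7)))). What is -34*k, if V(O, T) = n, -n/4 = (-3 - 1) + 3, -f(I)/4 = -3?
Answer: 17/47166 ≈ 0.00036043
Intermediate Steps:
f(I) = 12 (f(I) = -4*(-3) = 12)
n = 4 (n = -4*((-3 - 1) + 3) = -4*(-4 + 3) = -4*(-1) = 4)
V(O, T) = 4
k = -1/94332 (k = 1/((-1415 + 292)*(((4 - 16)*(-7)))) = 1/((-1123)*((-12*(-7)))) = -1/1123/84 = -1/1123*1/84 = -1/94332 ≈ -1.0601e-5)
-34*k = -34*(-1/94332) = 17/47166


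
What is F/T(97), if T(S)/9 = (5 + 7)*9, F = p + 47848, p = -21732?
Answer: 6529/243 ≈ 26.868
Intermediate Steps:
F = 26116 (F = -21732 + 47848 = 26116)
T(S) = 972 (T(S) = 9*((5 + 7)*9) = 9*(12*9) = 9*108 = 972)
F/T(97) = 26116/972 = 26116*(1/972) = 6529/243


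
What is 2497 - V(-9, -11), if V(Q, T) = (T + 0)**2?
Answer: 2376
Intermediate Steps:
V(Q, T) = T**2
2497 - V(-9, -11) = 2497 - 1*(-11)**2 = 2497 - 1*121 = 2497 - 121 = 2376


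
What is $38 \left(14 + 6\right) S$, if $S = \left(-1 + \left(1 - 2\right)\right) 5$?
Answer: $-7600$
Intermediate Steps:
$S = -10$ ($S = \left(-1 - 1\right) 5 = \left(-2\right) 5 = -10$)
$38 \left(14 + 6\right) S = 38 \left(14 + 6\right) \left(-10\right) = 38 \cdot 20 \left(-10\right) = 760 \left(-10\right) = -7600$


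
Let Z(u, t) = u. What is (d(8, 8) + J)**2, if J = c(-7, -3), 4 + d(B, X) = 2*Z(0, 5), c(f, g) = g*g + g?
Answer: 4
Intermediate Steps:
c(f, g) = g + g**2 (c(f, g) = g**2 + g = g + g**2)
d(B, X) = -4 (d(B, X) = -4 + 2*0 = -4 + 0 = -4)
J = 6 (J = -3*(1 - 3) = -3*(-2) = 6)
(d(8, 8) + J)**2 = (-4 + 6)**2 = 2**2 = 4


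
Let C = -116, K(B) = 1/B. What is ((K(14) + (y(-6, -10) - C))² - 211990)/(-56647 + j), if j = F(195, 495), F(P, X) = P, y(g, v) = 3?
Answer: 38771151/11064592 ≈ 3.5041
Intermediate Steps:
j = 195
((K(14) + (y(-6, -10) - C))² - 211990)/(-56647 + j) = ((1/14 + (3 - 1*(-116)))² - 211990)/(-56647 + 195) = ((1/14 + (3 + 116))² - 211990)/(-56452) = ((1/14 + 119)² - 211990)*(-1/56452) = ((1667/14)² - 211990)*(-1/56452) = (2778889/196 - 211990)*(-1/56452) = -38771151/196*(-1/56452) = 38771151/11064592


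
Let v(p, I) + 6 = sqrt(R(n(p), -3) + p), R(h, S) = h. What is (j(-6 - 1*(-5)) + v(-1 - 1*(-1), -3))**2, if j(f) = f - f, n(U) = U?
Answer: 36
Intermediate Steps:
j(f) = 0
v(p, I) = -6 + sqrt(2)*sqrt(p) (v(p, I) = -6 + sqrt(p + p) = -6 + sqrt(2*p) = -6 + sqrt(2)*sqrt(p))
(j(-6 - 1*(-5)) + v(-1 - 1*(-1), -3))**2 = (0 + (-6 + sqrt(2)*sqrt(-1 - 1*(-1))))**2 = (0 + (-6 + sqrt(2)*sqrt(-1 + 1)))**2 = (0 + (-6 + sqrt(2)*sqrt(0)))**2 = (0 + (-6 + sqrt(2)*0))**2 = (0 + (-6 + 0))**2 = (0 - 6)**2 = (-6)**2 = 36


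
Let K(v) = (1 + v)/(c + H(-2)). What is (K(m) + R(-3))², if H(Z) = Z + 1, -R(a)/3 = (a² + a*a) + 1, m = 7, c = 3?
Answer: 2809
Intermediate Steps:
R(a) = -3 - 6*a² (R(a) = -3*((a² + a*a) + 1) = -3*((a² + a²) + 1) = -3*(2*a² + 1) = -3*(1 + 2*a²) = -3 - 6*a²)
H(Z) = 1 + Z
K(v) = ½ + v/2 (K(v) = (1 + v)/(3 + (1 - 2)) = (1 + v)/(3 - 1) = (1 + v)/2 = (1 + v)*(½) = ½ + v/2)
(K(m) + R(-3))² = ((½ + (½)*7) + (-3 - 6*(-3)²))² = ((½ + 7/2) + (-3 - 6*9))² = (4 + (-3 - 54))² = (4 - 57)² = (-53)² = 2809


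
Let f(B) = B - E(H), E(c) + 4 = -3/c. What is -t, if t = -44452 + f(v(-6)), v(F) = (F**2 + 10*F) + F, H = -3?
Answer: 44479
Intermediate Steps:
v(F) = F**2 + 11*F
E(c) = -4 - 3/c
f(B) = 3 + B (f(B) = B - (-4 - 3/(-3)) = B - (-4 - 3*(-1/3)) = B - (-4 + 1) = B - 1*(-3) = B + 3 = 3 + B)
t = -44479 (t = -44452 + (3 - 6*(11 - 6)) = -44452 + (3 - 6*5) = -44452 + (3 - 30) = -44452 - 27 = -44479)
-t = -1*(-44479) = 44479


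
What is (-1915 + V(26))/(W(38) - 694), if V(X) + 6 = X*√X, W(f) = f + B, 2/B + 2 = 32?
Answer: 28815/9839 - 390*√26/9839 ≈ 2.7265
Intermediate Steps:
B = 1/15 (B = 2/(-2 + 32) = 2/30 = 2*(1/30) = 1/15 ≈ 0.066667)
W(f) = 1/15 + f (W(f) = f + 1/15 = 1/15 + f)
V(X) = -6 + X^(3/2) (V(X) = -6 + X*√X = -6 + X^(3/2))
(-1915 + V(26))/(W(38) - 694) = (-1915 + (-6 + 26^(3/2)))/((1/15 + 38) - 694) = (-1915 + (-6 + 26*√26))/(571/15 - 694) = (-1921 + 26*√26)/(-9839/15) = (-1921 + 26*√26)*(-15/9839) = 28815/9839 - 390*√26/9839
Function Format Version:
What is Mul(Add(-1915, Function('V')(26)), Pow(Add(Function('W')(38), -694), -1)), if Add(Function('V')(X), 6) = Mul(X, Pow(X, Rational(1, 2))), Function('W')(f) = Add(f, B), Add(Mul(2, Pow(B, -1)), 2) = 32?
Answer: Add(Rational(28815, 9839), Mul(Rational(-390, 9839), Pow(26, Rational(1, 2)))) ≈ 2.7265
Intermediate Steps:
B = Rational(1, 15) (B = Mul(2, Pow(Add(-2, 32), -1)) = Mul(2, Pow(30, -1)) = Mul(2, Rational(1, 30)) = Rational(1, 15) ≈ 0.066667)
Function('W')(f) = Add(Rational(1, 15), f) (Function('W')(f) = Add(f, Rational(1, 15)) = Add(Rational(1, 15), f))
Function('V')(X) = Add(-6, Pow(X, Rational(3, 2))) (Function('V')(X) = Add(-6, Mul(X, Pow(X, Rational(1, 2)))) = Add(-6, Pow(X, Rational(3, 2))))
Mul(Add(-1915, Function('V')(26)), Pow(Add(Function('W')(38), -694), -1)) = Mul(Add(-1915, Add(-6, Pow(26, Rational(3, 2)))), Pow(Add(Add(Rational(1, 15), 38), -694), -1)) = Mul(Add(-1915, Add(-6, Mul(26, Pow(26, Rational(1, 2))))), Pow(Add(Rational(571, 15), -694), -1)) = Mul(Add(-1921, Mul(26, Pow(26, Rational(1, 2)))), Pow(Rational(-9839, 15), -1)) = Mul(Add(-1921, Mul(26, Pow(26, Rational(1, 2)))), Rational(-15, 9839)) = Add(Rational(28815, 9839), Mul(Rational(-390, 9839), Pow(26, Rational(1, 2))))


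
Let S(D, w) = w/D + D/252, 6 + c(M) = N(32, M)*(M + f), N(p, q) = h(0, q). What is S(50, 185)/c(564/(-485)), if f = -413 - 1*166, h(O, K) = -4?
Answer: 59558/35362089 ≈ 0.0016842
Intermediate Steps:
f = -579 (f = -413 - 166 = -579)
N(p, q) = -4
c(M) = 2310 - 4*M (c(M) = -6 - 4*(M - 579) = -6 - 4*(-579 + M) = -6 + (2316 - 4*M) = 2310 - 4*M)
S(D, w) = D/252 + w/D (S(D, w) = w/D + D*(1/252) = w/D + D/252 = D/252 + w/D)
S(50, 185)/c(564/(-485)) = ((1/252)*50 + 185/50)/(2310 - 2256/(-485)) = (25/126 + 185*(1/50))/(2310 - 2256*(-1)/485) = (25/126 + 37/10)/(2310 - 4*(-564/485)) = 1228/(315*(2310 + 2256/485)) = 1228/(315*(1122606/485)) = (1228/315)*(485/1122606) = 59558/35362089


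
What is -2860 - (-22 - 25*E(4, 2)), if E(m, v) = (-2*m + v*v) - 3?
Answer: -3013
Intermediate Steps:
E(m, v) = -3 + v² - 2*m (E(m, v) = (-2*m + v²) - 3 = (v² - 2*m) - 3 = -3 + v² - 2*m)
-2860 - (-22 - 25*E(4, 2)) = -2860 - (-22 - 25*(-3 + 2² - 2*4)) = -2860 - (-22 - 25*(-3 + 4 - 8)) = -2860 - (-22 - 25*(-7)) = -2860 - (-22 + 175) = -2860 - 1*153 = -2860 - 153 = -3013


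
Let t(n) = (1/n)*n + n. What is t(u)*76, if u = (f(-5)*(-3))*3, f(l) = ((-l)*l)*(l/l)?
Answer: 17176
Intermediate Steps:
f(l) = -l² (f(l) = -l²*1 = -l²)
u = 225 (u = (-1*(-5)²*(-3))*3 = (-1*25*(-3))*3 = -25*(-3)*3 = 75*3 = 225)
t(n) = 1 + n (t(n) = n/n + n = 1 + n)
t(u)*76 = (1 + 225)*76 = 226*76 = 17176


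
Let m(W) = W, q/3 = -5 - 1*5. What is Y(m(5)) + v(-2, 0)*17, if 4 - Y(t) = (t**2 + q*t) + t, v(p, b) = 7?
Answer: 243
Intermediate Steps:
q = -30 (q = 3*(-5 - 1*5) = 3*(-5 - 5) = 3*(-10) = -30)
Y(t) = 4 - t**2 + 29*t (Y(t) = 4 - ((t**2 - 30*t) + t) = 4 - (t**2 - 29*t) = 4 + (-t**2 + 29*t) = 4 - t**2 + 29*t)
Y(m(5)) + v(-2, 0)*17 = (4 - 1*5**2 + 29*5) + 7*17 = (4 - 1*25 + 145) + 119 = (4 - 25 + 145) + 119 = 124 + 119 = 243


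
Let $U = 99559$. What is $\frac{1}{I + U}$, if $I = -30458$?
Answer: $\frac{1}{69101} \approx 1.4472 \cdot 10^{-5}$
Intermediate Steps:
$\frac{1}{I + U} = \frac{1}{-30458 + 99559} = \frac{1}{69101}$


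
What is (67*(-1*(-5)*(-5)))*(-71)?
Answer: 118925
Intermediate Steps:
(67*(-1*(-5)*(-5)))*(-71) = (67*(5*(-5)))*(-71) = (67*(-25))*(-71) = -1675*(-71) = 118925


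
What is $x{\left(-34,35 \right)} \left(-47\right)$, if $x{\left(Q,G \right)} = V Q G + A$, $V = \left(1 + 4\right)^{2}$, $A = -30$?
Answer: $1399660$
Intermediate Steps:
$V = 25$ ($V = 5^{2} = 25$)
$x{\left(Q,G \right)} = -30 + 25 G Q$ ($x{\left(Q,G \right)} = 25 Q G - 30 = 25 G Q - 30 = -30 + 25 G Q$)
$x{\left(-34,35 \right)} \left(-47\right) = \left(-30 + 25 \cdot 35 \left(-34\right)\right) \left(-47\right) = \left(-30 - 29750\right) \left(-47\right) = \left(-29780\right) \left(-47\right) = 1399660$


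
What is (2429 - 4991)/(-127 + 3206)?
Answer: -2562/3079 ≈ -0.83209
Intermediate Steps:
(2429 - 4991)/(-127 + 3206) = -2562/3079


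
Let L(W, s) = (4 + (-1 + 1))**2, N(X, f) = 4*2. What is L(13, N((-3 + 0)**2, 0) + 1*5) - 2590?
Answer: -2574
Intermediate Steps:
N(X, f) = 8
L(W, s) = 16 (L(W, s) = (4 + 0)**2 = 4**2 = 16)
L(13, N((-3 + 0)**2, 0) + 1*5) - 2590 = 16 - 2590 = -2574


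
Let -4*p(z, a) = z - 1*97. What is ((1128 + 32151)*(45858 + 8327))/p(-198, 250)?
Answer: 1442578092/59 ≈ 2.4450e+7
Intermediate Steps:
p(z, a) = 97/4 - z/4 (p(z, a) = -(z - 1*97)/4 = -(z - 97)/4 = -(-97 + z)/4 = 97/4 - z/4)
((1128 + 32151)*(45858 + 8327))/p(-198, 250) = ((1128 + 32151)*(45858 + 8327))/(97/4 - ¼*(-198)) = (33279*54185)/(97/4 + 99/2) = 1803222615/(295/4) = 1803222615*(4/295) = 1442578092/59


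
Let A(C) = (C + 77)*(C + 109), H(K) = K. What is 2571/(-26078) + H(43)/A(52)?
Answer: -1215715/12595674 ≈ -0.096518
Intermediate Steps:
A(C) = (77 + C)*(109 + C)
2571/(-26078) + H(43)/A(52) = 2571/(-26078) + 43/(8393 + 52² + 186*52) = 2571*(-1/26078) + 43/(8393 + 2704 + 9672) = -2571/26078 + 43/20769 = -2571/26078 + 43*(1/20769) = -2571/26078 + 1/483 = -1215715/12595674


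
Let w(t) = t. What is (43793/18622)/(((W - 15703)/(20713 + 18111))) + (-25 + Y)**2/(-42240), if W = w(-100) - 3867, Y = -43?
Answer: -229721924017/48350905680 ≈ -4.7511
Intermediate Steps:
W = -3967 (W = -100 - 3867 = -3967)
(43793/18622)/(((W - 15703)/(20713 + 18111))) + (-25 + Y)**2/(-42240) = (43793/18622)/(((-3967 - 15703)/(20713 + 18111))) + (-25 - 43)**2/(-42240) = (43793*(1/18622))/((-19670/38824)) + (-68)**2*(-1/42240) = 43793/(18622*((-19670*1/38824))) + 4624*(-1/42240) = 43793/(18622*(-9835/19412)) - 289/2640 = (43793/18622)*(-19412/9835) - 289/2640 = -425054858/91573685 - 289/2640 = -229721924017/48350905680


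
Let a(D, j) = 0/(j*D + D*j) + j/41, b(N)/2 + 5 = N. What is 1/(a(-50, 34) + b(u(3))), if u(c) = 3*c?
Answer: 41/362 ≈ 0.11326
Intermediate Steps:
b(N) = -10 + 2*N
a(D, j) = j/41 (a(D, j) = 0/(D*j + D*j) + j*(1/41) = 0/((2*D*j)) + j/41 = 0*(1/(2*D*j)) + j/41 = 0 + j/41 = j/41)
1/(a(-50, 34) + b(u(3))) = 1/((1/41)*34 + (-10 + 2*(3*3))) = 1/(34/41 + (-10 + 2*9)) = 1/(34/41 + (-10 + 18)) = 1/(34/41 + 8) = 1/(362/41) = 41/362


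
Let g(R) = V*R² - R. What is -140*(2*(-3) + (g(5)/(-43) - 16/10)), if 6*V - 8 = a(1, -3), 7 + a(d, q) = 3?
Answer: 142156/129 ≈ 1102.0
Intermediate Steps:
a(d, q) = -4 (a(d, q) = -7 + 3 = -4)
V = ⅔ (V = 4/3 + (⅙)*(-4) = 4/3 - ⅔ = ⅔ ≈ 0.66667)
g(R) = -R + 2*R²/3 (g(R) = 2*R²/3 - R = -R + 2*R²/3)
-140*(2*(-3) + (g(5)/(-43) - 16/10)) = -140*(2*(-3) + (((⅓)*5*(-3 + 2*5))/(-43) - 16/10)) = -140*(-6 + (((⅓)*5*(-3 + 10))*(-1/43) - 16*⅒)) = -140*(-6 + (((⅓)*5*7)*(-1/43) - 8/5)) = -140*(-6 + ((35/3)*(-1/43) - 8/5)) = -140*(-6 + (-35/129 - 8/5)) = -140*(-6 - 1207/645) = -140*(-5077/645) = 142156/129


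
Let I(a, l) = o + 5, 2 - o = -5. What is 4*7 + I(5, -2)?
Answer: 40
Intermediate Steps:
o = 7 (o = 2 - 1*(-5) = 2 + 5 = 7)
I(a, l) = 12 (I(a, l) = 7 + 5 = 12)
4*7 + I(5, -2) = 4*7 + 12 = 28 + 12 = 40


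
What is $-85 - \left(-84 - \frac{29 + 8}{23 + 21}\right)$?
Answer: $- \frac{7}{44} \approx -0.15909$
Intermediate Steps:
$-85 - \left(-84 - \frac{29 + 8}{23 + 21}\right) = -85 + \left(\left(\frac{37}{44} - 63\right) + 147\right) = -85 + \left(- \frac{2735}{44} + 147\right) = -85 + \frac{3733}{44} = - \frac{7}{44}$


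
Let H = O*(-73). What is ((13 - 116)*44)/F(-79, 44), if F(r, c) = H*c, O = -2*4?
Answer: -103/584 ≈ -0.17637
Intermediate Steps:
O = -8
H = 584 (H = -8*(-73) = 584)
F(r, c) = 584*c
((13 - 116)*44)/F(-79, 44) = ((13 - 116)*44)/((584*44)) = -103*44/25696 = -4532*1/25696 = -103/584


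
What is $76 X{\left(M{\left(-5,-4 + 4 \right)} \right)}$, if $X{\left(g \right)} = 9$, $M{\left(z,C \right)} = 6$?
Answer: $684$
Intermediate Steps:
$76 X{\left(M{\left(-5,-4 + 4 \right)} \right)} = 76 \cdot 9 = 684$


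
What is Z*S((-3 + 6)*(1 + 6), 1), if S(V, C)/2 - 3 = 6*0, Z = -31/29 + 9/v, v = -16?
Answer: -2271/232 ≈ -9.7888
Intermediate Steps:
Z = -757/464 (Z = -31/29 + 9/(-16) = -31*1/29 + 9*(-1/16) = -31/29 - 9/16 = -757/464 ≈ -1.6315)
S(V, C) = 6 (S(V, C) = 6 + 2*(6*0) = 6 + 2*0 = 6 + 0 = 6)
Z*S((-3 + 6)*(1 + 6), 1) = -757/464*6 = -2271/232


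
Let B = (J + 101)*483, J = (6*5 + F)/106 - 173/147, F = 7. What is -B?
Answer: -35900309/742 ≈ -48383.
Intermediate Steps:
J = -12899/15582 (J = (6*5 + 7)/106 - 173/147 = (30 + 7)*(1/106) - 173*1/147 = 37*(1/106) - 173/147 = 37/106 - 173/147 = -12899/15582 ≈ -0.82781)
B = 35900309/742 (B = (-12899/15582 + 101)*483 = (1560883/15582)*483 = 35900309/742 ≈ 48383.)
-B = -1*35900309/742 = -35900309/742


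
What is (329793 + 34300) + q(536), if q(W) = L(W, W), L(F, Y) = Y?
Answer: 364629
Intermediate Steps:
q(W) = W
(329793 + 34300) + q(536) = (329793 + 34300) + 536 = 364093 + 536 = 364629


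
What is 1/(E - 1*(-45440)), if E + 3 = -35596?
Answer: 1/9841 ≈ 0.00010162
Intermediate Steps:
E = -35599 (E = -3 - 35596 = -35599)
1/(E - 1*(-45440)) = 1/(-35599 - 1*(-45440)) = 1/(-35599 + 45440) = 1/9841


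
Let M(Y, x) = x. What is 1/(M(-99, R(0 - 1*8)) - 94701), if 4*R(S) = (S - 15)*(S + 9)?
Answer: -4/378827 ≈ -1.0559e-5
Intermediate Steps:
R(S) = (-15 + S)*(9 + S)/4 (R(S) = ((S - 15)*(S + 9))/4 = ((-15 + S)*(9 + S))/4 = (-15 + S)*(9 + S)/4)
1/(M(-99, R(0 - 1*8)) - 94701) = 1/((-135/4 - 3*(0 - 1*8)/2 + (0 - 1*8)**2/4) - 94701) = 1/((-135/4 - 3*(0 - 8)/2 + (0 - 8)**2/4) - 94701) = 1/((-135/4 - 3/2*(-8) + (1/4)*(-8)**2) - 94701) = 1/((-135/4 + 12 + (1/4)*64) - 94701) = 1/((-135/4 + 12 + 16) - 94701) = 1/(-23/4 - 94701) = 1/(-378827/4) = -4/378827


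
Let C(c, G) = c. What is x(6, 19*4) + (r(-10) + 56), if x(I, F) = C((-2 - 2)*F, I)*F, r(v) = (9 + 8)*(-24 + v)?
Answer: -23626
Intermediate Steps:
r(v) = -408 + 17*v (r(v) = 17*(-24 + v) = -408 + 17*v)
x(I, F) = -4*F² (x(I, F) = ((-2 - 2)*F)*F = (-4*F)*F = -4*F²)
x(6, 19*4) + (r(-10) + 56) = -4*(19*4)² + ((-408 + 17*(-10)) + 56) = -4*76² + ((-408 - 170) + 56) = -4*5776 + (-578 + 56) = -23104 - 522 = -23626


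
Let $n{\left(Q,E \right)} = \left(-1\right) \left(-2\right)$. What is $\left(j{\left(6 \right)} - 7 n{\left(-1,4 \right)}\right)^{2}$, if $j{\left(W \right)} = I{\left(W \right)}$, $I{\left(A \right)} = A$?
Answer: $64$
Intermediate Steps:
$n{\left(Q,E \right)} = 2$
$j{\left(W \right)} = W$
$\left(j{\left(6 \right)} - 7 n{\left(-1,4 \right)}\right)^{2} = \left(6 - 14\right)^{2} = \left(-8\right)^{2} = 64$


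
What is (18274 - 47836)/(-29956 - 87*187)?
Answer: 29562/46225 ≈ 0.63952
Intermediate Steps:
(18274 - 47836)/(-29956 - 87*187) = -29562/(-29956 - 16269) = -29562/(-46225) = -29562*(-1/46225) = 29562/46225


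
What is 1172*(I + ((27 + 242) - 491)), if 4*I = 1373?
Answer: 142105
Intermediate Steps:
I = 1373/4 (I = (1/4)*1373 = 1373/4 ≈ 343.25)
1172*(I + ((27 + 242) - 491)) = 1172*(1373/4 + ((27 + 242) - 491)) = 1172*(1373/4 + (269 - 491)) = 1172*(1373/4 - 222) = 1172*(485/4) = 142105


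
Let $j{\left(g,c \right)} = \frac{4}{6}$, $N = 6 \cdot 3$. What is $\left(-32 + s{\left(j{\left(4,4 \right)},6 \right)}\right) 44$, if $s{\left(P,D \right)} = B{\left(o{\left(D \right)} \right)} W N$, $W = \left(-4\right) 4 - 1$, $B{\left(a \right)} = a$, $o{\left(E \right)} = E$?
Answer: $-82192$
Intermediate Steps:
$N = 18$
$j{\left(g,c \right)} = \frac{2}{3}$ ($j{\left(g,c \right)} = 4 \cdot \frac{1}{6} = \frac{2}{3}$)
$W = -17$ ($W = -16 - 1 = -17$)
$s{\left(P,D \right)} = - 306 D$ ($s{\left(P,D \right)} = D \left(-17\right) 18 = - 17 D 18 = - 306 D$)
$\left(-32 + s{\left(j{\left(4,4 \right)},6 \right)}\right) 44 = \left(-32 - 1836\right) 44 = \left(-1868\right) 44 = -82192$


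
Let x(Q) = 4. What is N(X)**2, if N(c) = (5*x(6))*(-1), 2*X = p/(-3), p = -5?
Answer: 400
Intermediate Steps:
X = 5/6 (X = (-5/(-3))/2 = (-5*(-1/3))/2 = (1/2)*(5/3) = 5/6 ≈ 0.83333)
N(c) = -20 (N(c) = (5*4)*(-1) = 20*(-1) = -20)
N(X)**2 = (-20)**2 = 400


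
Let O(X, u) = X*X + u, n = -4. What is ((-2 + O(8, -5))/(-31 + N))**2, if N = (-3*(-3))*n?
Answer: 3249/4489 ≈ 0.72377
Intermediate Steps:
O(X, u) = u + X**2 (O(X, u) = X**2 + u = u + X**2)
N = -36 (N = -3*(-3)*(-4) = 9*(-4) = -36)
((-2 + O(8, -5))/(-31 + N))**2 = ((-2 + (-5 + 8**2))/(-31 - 36))**2 = ((-2 + (-5 + 64))/(-67))**2 = ((-2 + 59)*(-1/67))**2 = (57*(-1/67))**2 = (-57/67)**2 = 3249/4489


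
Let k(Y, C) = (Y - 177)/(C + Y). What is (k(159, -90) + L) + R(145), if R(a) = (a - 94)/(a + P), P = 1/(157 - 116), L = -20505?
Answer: -934736791/45586 ≈ -20505.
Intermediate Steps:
P = 1/41 ≈ 0.024390
R(a) = (-94 + a)/(1/41 + a) (R(a) = (a - 94)/(a + 1/41) = (-94 + a)/(1/41 + a))
k(Y, C) = (-177 + Y)/(C + Y)
(k(159, -90) + L) + R(145) = ((-177 + 159)/(-90 + 159) - 20505) + 41*(-94 + 145)/(1 + 41*145) = (-18/69 - 20505) + 41*51/(1 + 5945) = ((1/69)*(-18) - 20505) + 41*51/5946 = (-6/23 - 20505) + 41*(1/5946)*51 = -471621/23 + 697/1982 = -934736791/45586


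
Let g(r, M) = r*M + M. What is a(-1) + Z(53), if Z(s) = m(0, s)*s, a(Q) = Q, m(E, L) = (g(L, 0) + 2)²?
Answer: 211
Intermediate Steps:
g(r, M) = M + M*r (g(r, M) = M*r + M = M + M*r)
m(E, L) = 4 (m(E, L) = (0*(1 + L) + 2)² = (0 + 2)² = 2² = 4)
Z(s) = 4*s
a(-1) + Z(53) = -1 + 4*53 = -1 + 212 = 211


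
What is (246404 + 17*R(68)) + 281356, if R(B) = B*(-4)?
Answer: 523136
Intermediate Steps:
R(B) = -4*B
(246404 + 17*R(68)) + 281356 = (246404 + 17*(-4*68)) + 281356 = (246404 + 17*(-272)) + 281356 = (246404 - 4624) + 281356 = 241780 + 281356 = 523136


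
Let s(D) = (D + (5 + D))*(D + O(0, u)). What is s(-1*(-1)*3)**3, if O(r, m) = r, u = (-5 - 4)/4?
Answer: 35937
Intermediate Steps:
u = -9/4 (u = -9*1/4 = -9/4 ≈ -2.2500)
s(D) = D*(5 + 2*D) (s(D) = (D + (5 + D))*(D + 0) = (5 + 2*D)*D = D*(5 + 2*D))
s(-1*(-1)*3)**3 = ((-1*(-1)*3)*(5 + 2*(-1*(-1)*3)))**3 = ((1*3)*(5 + 2*(1*3)))**3 = (3*(5 + 2*3))**3 = (3*(5 + 6))**3 = (3*11)**3 = 33**3 = 35937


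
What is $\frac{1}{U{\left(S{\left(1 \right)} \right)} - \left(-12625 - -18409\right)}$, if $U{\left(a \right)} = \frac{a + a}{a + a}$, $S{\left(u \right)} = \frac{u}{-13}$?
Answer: $- \frac{1}{5783} \approx -0.00017292$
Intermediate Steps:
$S{\left(u \right)} = - \frac{u}{13}$ ($S{\left(u \right)} = u \left(- \frac{1}{13}\right) = - \frac{u}{13}$)
$U{\left(a \right)} = 1$ ($U{\left(a \right)} = \frac{2 a}{2 a} = 2 a \frac{1}{2 a} = 1$)
$\frac{1}{U{\left(S{\left(1 \right)} \right)} - \left(-12625 - -18409\right)} = \frac{1}{1 - \left(-12625 - -18409\right)} = \frac{1}{1 - \left(-12625 + 18409\right)} = \frac{1}{1 - 5784} = \frac{1}{-5783} = - \frac{1}{5783}$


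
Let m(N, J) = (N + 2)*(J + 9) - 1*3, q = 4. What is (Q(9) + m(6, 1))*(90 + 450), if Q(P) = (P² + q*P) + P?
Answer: 109620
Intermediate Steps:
Q(P) = P² + 5*P (Q(P) = (P² + 4*P) + P = P² + 5*P)
m(N, J) = -3 + (2 + N)*(9 + J) (m(N, J) = (2 + N)*(9 + J) - 3 = -3 + (2 + N)*(9 + J))
(Q(9) + m(6, 1))*(90 + 450) = (9*(5 + 9) + (15 + 2*1 + 9*6 + 1*6))*(90 + 450) = (9*14 + (15 + 2 + 54 + 6))*540 = (126 + 77)*540 = 203*540 = 109620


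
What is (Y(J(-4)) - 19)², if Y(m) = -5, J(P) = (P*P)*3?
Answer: 576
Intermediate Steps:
J(P) = 3*P² (J(P) = P²*3 = 3*P²)
(Y(J(-4)) - 19)² = (-5 - 19)² = (-24)² = 576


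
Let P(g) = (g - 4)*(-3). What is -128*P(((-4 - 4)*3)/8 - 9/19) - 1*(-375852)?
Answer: 7086660/19 ≈ 3.7298e+5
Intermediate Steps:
P(g) = 12 - 3*g (P(g) = (-4 + g)*(-3) = 12 - 3*g)
-128*P(((-4 - 4)*3)/8 - 9/19) - 1*(-375852) = -128*(12 - 3*(((-4 - 4)*3)/8 - 9/19)) - 1*(-375852) = -128*(12 - 3*(-8*3*(⅛) - 9*1/19)) + 375852 = -128*(12 - 3*(-24*⅛ - 9/19)) + 375852 = -128*(12 - 3*(-3 - 9/19)) + 375852 = -128*(12 - 3*(-66/19)) + 375852 = -128*(12 + 198/19) + 375852 = -128*426/19 + 375852 = -54528/19 + 375852 = 7086660/19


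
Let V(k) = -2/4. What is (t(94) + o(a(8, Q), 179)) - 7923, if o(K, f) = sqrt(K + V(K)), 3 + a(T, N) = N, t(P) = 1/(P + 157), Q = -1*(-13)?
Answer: -1988672/251 + sqrt(38)/2 ≈ -7919.9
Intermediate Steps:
Q = 13
t(P) = 1/(157 + P)
V(k) = -1/2 (V(k) = -2*1/4 = -1/2)
a(T, N) = -3 + N
o(K, f) = sqrt(-1/2 + K) (o(K, f) = sqrt(K - 1/2) = sqrt(-1/2 + K))
(t(94) + o(a(8, Q), 179)) - 7923 = (1/(157 + 94) + sqrt(-2 + 4*(-3 + 13))/2) - 7923 = (1/251 + sqrt(-2 + 4*10)/2) - 7923 = (1/251 + sqrt(-2 + 40)/2) - 7923 = (1/251 + sqrt(38)/2) - 7923 = -1988672/251 + sqrt(38)/2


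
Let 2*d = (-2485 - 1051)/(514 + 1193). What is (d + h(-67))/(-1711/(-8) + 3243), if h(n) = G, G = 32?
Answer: 422848/47207085 ≈ 0.0089573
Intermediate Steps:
h(n) = 32
d = -1768/1707 (d = ((-2485 - 1051)/(514 + 1193))/2 = (-3536/1707)/2 = (-3536*1/1707)/2 = (½)*(-3536/1707) = -1768/1707 ≈ -1.0357)
(d + h(-67))/(-1711/(-8) + 3243) = (-1768/1707 + 32)/(-1711/(-8) + 3243) = 52856/(1707*(-1711*(-⅛) + 3243)) = 52856/(1707*(1711/8 + 3243)) = 52856/(1707*(27655/8)) = (52856/1707)*(8/27655) = 422848/47207085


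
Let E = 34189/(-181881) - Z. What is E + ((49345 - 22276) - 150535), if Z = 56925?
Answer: -32809729660/181881 ≈ -1.8039e+5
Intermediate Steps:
E = -10353610114/181881 (E = 34189/(-181881) - 1*56925 = 34189*(-1/181881) - 56925 = -34189/181881 - 56925 = -10353610114/181881 ≈ -56925.)
E + ((49345 - 22276) - 150535) = -10353610114/181881 + ((49345 - 22276) - 150535) = -10353610114/181881 + (27069 - 150535) = -10353610114/181881 - 123466 = -32809729660/181881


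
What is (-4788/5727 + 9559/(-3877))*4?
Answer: -97743292/7401193 ≈ -13.206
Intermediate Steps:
(-4788/5727 + 9559/(-3877))*4 = (-4788*1/5727 + 9559*(-1/3877))*4 = (-1596/1909 - 9559/3877)*4 = -24435823/7401193*4 = -97743292/7401193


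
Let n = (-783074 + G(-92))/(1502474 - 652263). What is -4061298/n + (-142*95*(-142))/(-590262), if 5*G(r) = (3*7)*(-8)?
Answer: 2547687141830049535/577798322739 ≈ 4.4093e+6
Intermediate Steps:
G(r) = -168/5 (G(r) = ((3*7)*(-8))/5 = (21*(-8))/5 = (⅕)*(-168) = -168/5)
n = -3915538/4251055 (n = (-783074 - 168/5)/(1502474 - 652263) = -3915538/5/850211 = -3915538/5*1/850211 = -3915538/4251055 ≈ -0.92107)
-4061298/n + (-142*95*(-142))/(-590262) = -4061298/(-3915538/4251055) + (-142*95*(-142))/(-590262) = -4061298*(-4251055/3915538) - 13490*(-142)*(-1/590262) = 8632400584695/1957769 + 1915580*(-1/590262) = 8632400584695/1957769 - 957790/295131 = 2547687141830049535/577798322739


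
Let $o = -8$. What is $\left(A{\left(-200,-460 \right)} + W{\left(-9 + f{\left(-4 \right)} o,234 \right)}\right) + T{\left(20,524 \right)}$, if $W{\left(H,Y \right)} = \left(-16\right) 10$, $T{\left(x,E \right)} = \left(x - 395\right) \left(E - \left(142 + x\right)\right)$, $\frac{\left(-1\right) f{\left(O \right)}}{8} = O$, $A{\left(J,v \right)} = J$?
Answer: $-136110$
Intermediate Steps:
$f{\left(O \right)} = - 8 O$
$T{\left(x,E \right)} = \left(-395 + x\right) \left(-142 + E - x\right)$
$W{\left(H,Y \right)} = -160$
$\left(A{\left(-200,-460 \right)} + W{\left(-9 + f{\left(-4 \right)} o,234 \right)}\right) + T{\left(20,524 \right)} = \left(-200 - 160\right) + \left(56090 - 20^{2} - 206980 + 253 \cdot 20 + 524 \cdot 20\right) = -360 + \left(56090 - 400 - 206980 + 5060 + 10480\right) = -360 - 135750 = -136110$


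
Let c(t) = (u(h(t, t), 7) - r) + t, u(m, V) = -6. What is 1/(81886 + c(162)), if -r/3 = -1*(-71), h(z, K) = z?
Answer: 1/82255 ≈ 1.2157e-5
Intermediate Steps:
r = -213 (r = -(-3)*(-71) = -3*71 = -213)
c(t) = 207 + t (c(t) = (-6 - 1*(-213)) + t = (-6 + 213) + t = 207 + t)
1/(81886 + c(162)) = 1/(81886 + (207 + 162)) = 1/(81886 + 369) = 1/82255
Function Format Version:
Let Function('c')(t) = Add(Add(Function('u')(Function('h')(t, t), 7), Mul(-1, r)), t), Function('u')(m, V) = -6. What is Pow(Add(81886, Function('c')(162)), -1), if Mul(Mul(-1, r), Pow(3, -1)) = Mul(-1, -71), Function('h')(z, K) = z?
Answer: Rational(1, 82255) ≈ 1.2157e-5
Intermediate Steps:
r = -213 (r = Mul(-3, Mul(-1, -71)) = Mul(-3, 71) = -213)
Function('c')(t) = Add(207, t) (Function('c')(t) = Add(Add(-6, Mul(-1, -213)), t) = Add(Add(-6, 213), t) = Add(207, t))
Pow(Add(81886, Function('c')(162)), -1) = Pow(Add(81886, Add(207, 162)), -1) = Pow(Add(81886, 369), -1) = Pow(82255, -1) = Rational(1, 82255)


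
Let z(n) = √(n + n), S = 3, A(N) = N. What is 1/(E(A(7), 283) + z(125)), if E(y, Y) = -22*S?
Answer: -33/2053 - 5*√10/4106 ≈ -0.019925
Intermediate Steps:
z(n) = √2*√n (z(n) = √(2*n) = √2*√n)
E(y, Y) = -66 (E(y, Y) = -22*3 = -66)
1/(E(A(7), 283) + z(125)) = 1/(-66 + √2*√125) = 1/(-66 + √2*(5*√5)) = 1/(-66 + 5*√10)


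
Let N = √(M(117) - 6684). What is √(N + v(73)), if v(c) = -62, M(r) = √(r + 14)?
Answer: √(-62 + √(-6684 + √131)) ≈ 4.5028 + 9.0706*I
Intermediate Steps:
M(r) = √(14 + r)
N = √(-6684 + √131) (N = √(√(14 + 117) - 6684) = √(√131 - 6684) = √(-6684 + √131) ≈ 81.686*I)
√(N + v(73)) = √(√(-6684 + √131) - 62) = √(-62 + √(-6684 + √131))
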